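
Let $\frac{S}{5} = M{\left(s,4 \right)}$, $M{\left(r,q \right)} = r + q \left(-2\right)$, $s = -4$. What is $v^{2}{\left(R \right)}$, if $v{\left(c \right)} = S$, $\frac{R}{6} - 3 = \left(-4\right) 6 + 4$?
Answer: $3600$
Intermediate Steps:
$R = -102$ ($R = 18 + 6 \left(\left(-4\right) 6 + 4\right) = 18 + 6 \left(-24 + 4\right) = 18 + 6 \left(-20\right) = 18 - 120 = -102$)
$M{\left(r,q \right)} = r - 2 q$
$S = -60$ ($S = 5 \left(-4 - 8\right) = 5 \left(-12\right) = -60$)
$v{\left(c \right)} = -60$
$v^{2}{\left(R \right)} = \left(-60\right)^{2} = 3600$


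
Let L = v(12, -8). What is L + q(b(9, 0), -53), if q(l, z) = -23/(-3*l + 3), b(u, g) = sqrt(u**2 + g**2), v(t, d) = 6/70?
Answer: 877/840 ≈ 1.0440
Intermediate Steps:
v(t, d) = 3/35 (v(t, d) = 6*(1/70) = 3/35)
L = 3/35 ≈ 0.085714
b(u, g) = sqrt(g**2 + u**2)
q(l, z) = -23/(3 - 3*l)
L + q(b(9, 0), -53) = 3/35 + 23/(3*(-1 + sqrt(0**2 + 9**2))) = 3/35 + 23/(3*(-1 + sqrt(0 + 81))) = 3/35 + 23/(3*(-1 + sqrt(81))) = 3/35 + 23/(3*(-1 + 9)) = 3/35 + (23/3)/8 = 3/35 + (23/3)*(1/8) = 3/35 + 23/24 = 877/840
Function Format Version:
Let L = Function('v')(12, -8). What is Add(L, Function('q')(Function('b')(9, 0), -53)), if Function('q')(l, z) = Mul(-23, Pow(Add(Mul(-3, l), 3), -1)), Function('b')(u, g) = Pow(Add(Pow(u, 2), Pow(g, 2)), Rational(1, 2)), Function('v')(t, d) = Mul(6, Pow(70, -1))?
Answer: Rational(877, 840) ≈ 1.0440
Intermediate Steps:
Function('v')(t, d) = Rational(3, 35) (Function('v')(t, d) = Mul(6, Rational(1, 70)) = Rational(3, 35))
L = Rational(3, 35) ≈ 0.085714
Function('b')(u, g) = Pow(Add(Pow(g, 2), Pow(u, 2)), Rational(1, 2))
Function('q')(l, z) = Mul(-23, Pow(Add(3, Mul(-3, l)), -1))
Add(L, Function('q')(Function('b')(9, 0), -53)) = Add(Rational(3, 35), Mul(Rational(23, 3), Pow(Add(-1, Pow(Add(Pow(0, 2), Pow(9, 2)), Rational(1, 2))), -1))) = Add(Rational(3, 35), Mul(Rational(23, 3), Pow(Add(-1, Pow(Add(0, 81), Rational(1, 2))), -1))) = Add(Rational(3, 35), Mul(Rational(23, 3), Pow(Add(-1, Pow(81, Rational(1, 2))), -1))) = Add(Rational(3, 35), Mul(Rational(23, 3), Pow(Add(-1, 9), -1))) = Add(Rational(3, 35), Mul(Rational(23, 3), Pow(8, -1))) = Add(Rational(3, 35), Mul(Rational(23, 3), Rational(1, 8))) = Add(Rational(3, 35), Rational(23, 24)) = Rational(877, 840)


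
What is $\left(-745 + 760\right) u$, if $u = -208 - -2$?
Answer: $-3090$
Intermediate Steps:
$u = -206$ ($u = -208 + 2 = -206$)
$\left(-745 + 760\right) u = \left(-745 + 760\right) \left(-206\right) = 15 \left(-206\right) = -3090$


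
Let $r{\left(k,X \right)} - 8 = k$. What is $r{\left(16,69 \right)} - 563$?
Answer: $-539$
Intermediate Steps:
$r{\left(k,X \right)} = 8 + k$
$r{\left(16,69 \right)} - 563 = \left(8 + 16\right) - 563 = 24 + \left(-1296 + 733\right) = 24 - 563 = -539$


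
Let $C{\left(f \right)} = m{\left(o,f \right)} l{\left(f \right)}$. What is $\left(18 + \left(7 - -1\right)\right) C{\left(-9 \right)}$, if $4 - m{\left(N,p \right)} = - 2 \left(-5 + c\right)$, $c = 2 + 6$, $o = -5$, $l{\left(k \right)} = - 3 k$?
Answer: $7020$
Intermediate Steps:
$c = 8$
$m{\left(N,p \right)} = 10$ ($m{\left(N,p \right)} = 4 - - 2 \left(-5 + 8\right) = 4 - \left(-2\right) 3 = 4 - -6 = 4 + 6 = 10$)
$C{\left(f \right)} = - 30 f$ ($C{\left(f \right)} = 10 \left(- 3 f\right) = - 30 f$)
$\left(18 + \left(7 - -1\right)\right) C{\left(-9 \right)} = \left(18 + \left(7 - -1\right)\right) \left(\left(-30\right) \left(-9\right)\right) = \left(18 + \left(7 + 1\right)\right) 270 = \left(18 + 8\right) 270 = 26 \cdot 270 = 7020$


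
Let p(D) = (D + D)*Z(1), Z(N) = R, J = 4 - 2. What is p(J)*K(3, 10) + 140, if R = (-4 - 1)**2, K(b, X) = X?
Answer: 1140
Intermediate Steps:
J = 2
R = 25 (R = (-5)**2 = 25)
Z(N) = 25
p(D) = 50*D (p(D) = (D + D)*25 = (2*D)*25 = 50*D)
p(J)*K(3, 10) + 140 = (50*2)*10 + 140 = 100*10 + 140 = 1000 + 140 = 1140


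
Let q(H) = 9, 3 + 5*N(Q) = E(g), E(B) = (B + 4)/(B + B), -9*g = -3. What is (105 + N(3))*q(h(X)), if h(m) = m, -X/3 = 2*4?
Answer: 9513/10 ≈ 951.30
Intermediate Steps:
g = ⅓ (g = -⅑*(-3) = ⅓ ≈ 0.33333)
E(B) = (4 + B)/(2*B) (E(B) = (4 + B)/((2*B)) = (4 + B)*(1/(2*B)) = (4 + B)/(2*B))
X = -24 (X = -6*4 = -3*8 = -24)
N(Q) = 7/10 (N(Q) = -⅗ + ((4 + ⅓)/(2*(⅓)))/5 = -⅗ + ((½)*3*(13/3))/5 = -⅗ + (⅕)*(13/2) = -⅗ + 13/10 = 7/10)
(105 + N(3))*q(h(X)) = (105 + 7/10)*9 = (1057/10)*9 = 9513/10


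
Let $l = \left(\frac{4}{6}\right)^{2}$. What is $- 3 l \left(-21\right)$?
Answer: $28$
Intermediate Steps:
$l = \frac{4}{9}$ ($l = \left(4 \cdot \frac{1}{6}\right)^{2} = \left(\frac{2}{3}\right)^{2} = \frac{4}{9} \approx 0.44444$)
$- 3 l \left(-21\right) = \left(-3\right) \frac{4}{9} \left(-21\right) = \left(- \frac{4}{3}\right) \left(-21\right) = 28$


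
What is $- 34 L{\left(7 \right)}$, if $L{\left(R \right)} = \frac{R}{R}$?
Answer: $-34$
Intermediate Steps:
$L{\left(R \right)} = 1$
$- 34 L{\left(7 \right)} = \left(-34\right) 1 = -34$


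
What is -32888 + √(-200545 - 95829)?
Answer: -32888 + I*√296374 ≈ -32888.0 + 544.4*I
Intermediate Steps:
-32888 + √(-200545 - 95829) = -32888 + √(-296374) = -32888 + I*√296374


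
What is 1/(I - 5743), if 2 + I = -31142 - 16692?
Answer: -1/53579 ≈ -1.8664e-5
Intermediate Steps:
I = -47836 (I = -2 + (-31142 - 16692) = -2 - 47834 = -47836)
1/(I - 5743) = 1/(-47836 - 5743) = 1/(-53579) = -1/53579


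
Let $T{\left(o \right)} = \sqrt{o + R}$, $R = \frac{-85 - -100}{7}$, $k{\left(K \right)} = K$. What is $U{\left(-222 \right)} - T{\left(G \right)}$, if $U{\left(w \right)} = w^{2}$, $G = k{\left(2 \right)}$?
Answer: $49284 - \frac{\sqrt{203}}{7} \approx 49282.0$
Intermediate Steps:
$G = 2$
$R = \frac{15}{7}$ ($R = \left(-85 + 100\right) \frac{1}{7} = 15 \cdot \frac{1}{7} = \frac{15}{7} \approx 2.1429$)
$T{\left(o \right)} = \sqrt{\frac{15}{7} + o}$ ($T{\left(o \right)} = \sqrt{o + \frac{15}{7}} = \sqrt{\frac{15}{7} + o}$)
$U{\left(-222 \right)} - T{\left(G \right)} = \left(-222\right)^{2} - \frac{\sqrt{105 + 49 \cdot 2}}{7} = 49284 - \frac{\sqrt{105 + 98}}{7} = 49284 - \frac{\sqrt{203}}{7}$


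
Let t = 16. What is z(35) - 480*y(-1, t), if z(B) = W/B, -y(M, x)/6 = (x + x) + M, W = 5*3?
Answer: 624963/7 ≈ 89280.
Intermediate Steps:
W = 15
y(M, x) = -12*x - 6*M (y(M, x) = -6*((x + x) + M) = -6*(2*x + M) = -6*(M + 2*x) = -12*x - 6*M)
z(B) = 15/B
z(35) - 480*y(-1, t) = 15/35 - 480*(-12*16 - 6*(-1)) = 15*(1/35) - 480*(-192 + 6) = 3/7 - 480*(-186) = 3/7 + 89280 = 624963/7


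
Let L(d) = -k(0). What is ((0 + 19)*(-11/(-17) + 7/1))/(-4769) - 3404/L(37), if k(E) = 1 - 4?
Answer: -14525258/12801 ≈ -1134.7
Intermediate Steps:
k(E) = -3
L(d) = 3 (L(d) = -1*(-3) = 3)
((0 + 19)*(-11/(-17) + 7/1))/(-4769) - 3404/L(37) = ((0 + 19)*(-11/(-17) + 7/1))/(-4769) - 3404/3 = (19*(-11*(-1/17) + 7*1))*(-1/4769) - 3404*1/3 = (19*(11/17 + 7))*(-1/4769) - 3404/3 = (19*(130/17))*(-1/4769) - 3404/3 = (2470/17)*(-1/4769) - 3404/3 = -130/4267 - 3404/3 = -14525258/12801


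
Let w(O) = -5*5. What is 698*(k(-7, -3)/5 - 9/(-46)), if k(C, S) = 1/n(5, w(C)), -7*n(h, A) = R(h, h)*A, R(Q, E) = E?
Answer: 2075503/14375 ≈ 144.38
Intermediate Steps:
w(O) = -25
n(h, A) = -A*h/7 (n(h, A) = -h*A/7 = -A*h/7)
k(C, S) = 7/125 (k(C, S) = 1/(-1/7*(-25)*5) = 1/(125/7) = 7/125)
698*(k(-7, -3)/5 - 9/(-46)) = 698*((7/125)/5 - 9/(-46)) = 698*((7/125)*(1/5) - 9*(-1/46)) = 698*(7/625 + 9/46) = 698*(5947/28750) = 2075503/14375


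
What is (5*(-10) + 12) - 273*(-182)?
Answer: 49648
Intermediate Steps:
(5*(-10) + 12) - 273*(-182) = (-50 + 12) + 49686 = -38 + 49686 = 49648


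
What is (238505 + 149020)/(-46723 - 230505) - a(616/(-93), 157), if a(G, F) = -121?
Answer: 33157063/277228 ≈ 119.60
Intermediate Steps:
(238505 + 149020)/(-46723 - 230505) - a(616/(-93), 157) = (238505 + 149020)/(-46723 - 230505) - 1*(-121) = 387525/(-277228) + 121 = 387525*(-1/277228) + 121 = -387525/277228 + 121 = 33157063/277228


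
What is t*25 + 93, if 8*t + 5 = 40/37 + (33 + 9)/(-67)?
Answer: 1562651/19832 ≈ 78.794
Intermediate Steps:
t = -11269/19832 (t = -5/8 + (40/37 + (33 + 9)/(-67))/8 = -5/8 + (40*(1/37) + 42*(-1/67))/8 = -5/8 + (40/37 - 42/67)/8 = -5/8 + (⅛)*(1126/2479) = -5/8 + 563/9916 = -11269/19832 ≈ -0.56822)
t*25 + 93 = -11269/19832*25 + 93 = -281725/19832 + 93 = 1562651/19832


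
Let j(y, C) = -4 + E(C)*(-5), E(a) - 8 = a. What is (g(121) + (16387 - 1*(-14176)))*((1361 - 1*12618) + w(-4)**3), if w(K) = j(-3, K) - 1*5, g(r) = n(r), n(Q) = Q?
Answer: -1093761864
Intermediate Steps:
E(a) = 8 + a
g(r) = r
j(y, C) = -44 - 5*C (j(y, C) = -4 + (8 + C)*(-5) = -4 + (-40 - 5*C) = -44 - 5*C)
w(K) = -49 - 5*K (w(K) = (-44 - 5*K) - 1*5 = (-44 - 5*K) - 5 = -49 - 5*K)
(g(121) + (16387 - 1*(-14176)))*((1361 - 1*12618) + w(-4)**3) = (121 + (16387 - 1*(-14176)))*((1361 - 1*12618) + (-49 - 5*(-4))**3) = (121 + (16387 + 14176))*((1361 - 12618) + (-49 + 20)**3) = (121 + 30563)*(-11257 + (-29)**3) = 30684*(-11257 - 24389) = 30684*(-35646) = -1093761864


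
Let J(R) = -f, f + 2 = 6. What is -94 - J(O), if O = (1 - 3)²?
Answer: -90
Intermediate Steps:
f = 4 (f = -2 + 6 = 4)
O = 4 (O = (-2)² = 4)
J(R) = -4 (J(R) = -1*4 = -4)
-94 - J(O) = -94 - 1*(-4) = -94 + 4 = -90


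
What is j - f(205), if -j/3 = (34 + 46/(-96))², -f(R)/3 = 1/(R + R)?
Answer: -530719453/157440 ≈ -3370.9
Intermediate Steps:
f(R) = -3/(2*R) (f(R) = -3/(R + R) = -3*1/(2*R) = -3/(2*R))
j = -2588881/768 (j = -3*(34 + 46/(-96))² = -3*(34 + 46*(-1/96))² = -3*(34 - 23/48)² = -3*(1609/48)² = -3*2588881/2304 = -2588881/768 ≈ -3370.9)
j - f(205) = -2588881/768 - (-3)/(2*205) = -2588881/768 - 1*(-3/410) = -2588881/768 + 3/410 = -530719453/157440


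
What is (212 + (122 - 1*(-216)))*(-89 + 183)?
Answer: 51700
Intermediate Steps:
(212 + (122 - 1*(-216)))*(-89 + 183) = (212 + (122 + 216))*94 = (212 + 338)*94 = 550*94 = 51700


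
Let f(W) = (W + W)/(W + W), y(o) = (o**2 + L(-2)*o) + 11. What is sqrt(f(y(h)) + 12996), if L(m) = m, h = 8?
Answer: sqrt(12997) ≈ 114.00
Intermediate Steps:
y(o) = 11 + o**2 - 2*o (y(o) = (o**2 - 2*o) + 11 = 11 + o**2 - 2*o)
f(W) = 1 (f(W) = (2*W)/((2*W)) = (2*W)*(1/(2*W)) = 1)
sqrt(f(y(h)) + 12996) = sqrt(1 + 12996) = sqrt(12997)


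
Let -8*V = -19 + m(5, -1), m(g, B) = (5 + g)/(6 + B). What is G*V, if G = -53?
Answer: -901/8 ≈ -112.63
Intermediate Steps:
m(g, B) = (5 + g)/(6 + B)
V = 17/8 (V = -(-19 + (5 + 5)/(6 - 1))/8 = -(-19 + 10/5)/8 = -(-19 + (1/5)*10)/8 = -(-19 + 2)/8 = -1/8*(-17) = 17/8 ≈ 2.1250)
G*V = -53*17/8 = -901/8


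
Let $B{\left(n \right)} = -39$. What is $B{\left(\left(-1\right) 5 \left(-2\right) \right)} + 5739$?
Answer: $5700$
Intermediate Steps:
$B{\left(\left(-1\right) 5 \left(-2\right) \right)} + 5739 = -39 + 5739 = 5700$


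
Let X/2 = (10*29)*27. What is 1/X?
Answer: 1/15660 ≈ 6.3857e-5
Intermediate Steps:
X = 15660 (X = 2*((10*29)*27) = 2*(290*27) = 2*7830 = 15660)
1/X = 1/15660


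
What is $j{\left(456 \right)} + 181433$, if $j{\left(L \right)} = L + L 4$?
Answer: $183713$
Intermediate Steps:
$j{\left(L \right)} = 5 L$ ($j{\left(L \right)} = L + 4 L = 5 L$)
$j{\left(456 \right)} + 181433 = 5 \cdot 456 + 181433 = 2280 + 181433 = 183713$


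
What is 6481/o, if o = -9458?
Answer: -6481/9458 ≈ -0.68524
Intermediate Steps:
6481/o = 6481/(-9458) = 6481*(-1/9458) = -6481/9458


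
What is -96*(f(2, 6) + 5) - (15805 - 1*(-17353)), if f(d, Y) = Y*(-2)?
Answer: -32486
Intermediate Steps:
f(d, Y) = -2*Y
-96*(f(2, 6) + 5) - (15805 - 1*(-17353)) = -96*(-2*6 + 5) - (15805 - 1*(-17353)) = -96*(-12 + 5) - (15805 + 17353) = -96*(-7) - 1*33158 = 672 - 33158 = -32486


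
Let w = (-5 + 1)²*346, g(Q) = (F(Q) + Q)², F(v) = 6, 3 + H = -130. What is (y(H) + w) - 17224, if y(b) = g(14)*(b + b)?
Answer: -118088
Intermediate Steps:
H = -133 (H = -3 - 130 = -133)
g(Q) = (6 + Q)²
y(b) = 800*b (y(b) = (6 + 14)²*(b + b) = 20²*(2*b) = 400*(2*b) = 800*b)
w = 5536 (w = (-4)²*346 = 16*346 = 5536)
(y(H) + w) - 17224 = (800*(-133) + 5536) - 17224 = (-106400 + 5536) - 17224 = -100864 - 17224 = -118088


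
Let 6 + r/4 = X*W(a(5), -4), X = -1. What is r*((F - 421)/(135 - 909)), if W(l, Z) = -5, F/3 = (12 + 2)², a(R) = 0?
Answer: 334/387 ≈ 0.86305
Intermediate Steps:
F = 588 (F = 3*(12 + 2)² = 3*14² = 3*196 = 588)
r = -4 (r = -24 + 4*(-1*(-5)) = -24 + 4*5 = -24 + 20 = -4)
r*((F - 421)/(135 - 909)) = -4*(588 - 421)/(135 - 909) = -668/(-774) = -668*(-1)/774 = -4*(-167/774) = 334/387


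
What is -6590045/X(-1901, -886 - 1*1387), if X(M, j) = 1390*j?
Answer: 1318009/631894 ≈ 2.0858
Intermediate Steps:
-6590045/X(-1901, -886 - 1*1387) = -6590045*1/(1390*(-886 - 1*1387)) = -6590045*1/(1390*(-886 - 1387)) = -6590045/(1390*(-2273)) = -6590045/(-3159470) = -6590045*(-1/3159470) = 1318009/631894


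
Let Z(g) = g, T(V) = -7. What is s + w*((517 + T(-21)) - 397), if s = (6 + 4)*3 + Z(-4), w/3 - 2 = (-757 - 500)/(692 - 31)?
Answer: 39221/661 ≈ 59.336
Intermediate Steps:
w = 195/661 (w = 6 + 3*((-757 - 500)/(692 - 31)) = 6 + 3*(-1257/661) = 6 - 3771/661 = 195/661 ≈ 0.29501)
s = 26 (s = (6 + 4)*3 - 4 = 10*3 - 4 = 30 - 4 = 26)
s + w*((517 + T(-21)) - 397) = 26 + 195*((517 - 7) - 397)/661 = 26 + 195*(510 - 397)/661 = 26 + (195/661)*113 = 26 + 22035/661 = 39221/661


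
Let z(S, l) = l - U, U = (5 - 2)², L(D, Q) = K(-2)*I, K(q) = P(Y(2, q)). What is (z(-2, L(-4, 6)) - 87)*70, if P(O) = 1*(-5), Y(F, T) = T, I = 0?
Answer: -6720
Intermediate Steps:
P(O) = -5
K(q) = -5
L(D, Q) = 0 (L(D, Q) = -5*0 = 0)
U = 9 (U = 3² = 9)
z(S, l) = -9 + l (z(S, l) = l - 1*9 = l - 9 = -9 + l)
(z(-2, L(-4, 6)) - 87)*70 = ((-9 + 0) - 87)*70 = (-9 - 87)*70 = -96*70 = -6720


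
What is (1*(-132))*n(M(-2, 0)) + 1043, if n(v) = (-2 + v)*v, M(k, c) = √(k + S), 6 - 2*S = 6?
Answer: 1307 + 264*I*√2 ≈ 1307.0 + 373.35*I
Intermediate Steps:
S = 0 (S = 3 - ½*6 = 3 - 3 = 0)
M(k, c) = √k (M(k, c) = √(k + 0) = √k)
n(v) = v*(-2 + v)
(1*(-132))*n(M(-2, 0)) + 1043 = (1*(-132))*(√(-2)*(-2 + √(-2))) + 1043 = -132*I*√2*(-2 + I*√2) + 1043 = 1043 - 132*I*√2*(-2 + I*√2)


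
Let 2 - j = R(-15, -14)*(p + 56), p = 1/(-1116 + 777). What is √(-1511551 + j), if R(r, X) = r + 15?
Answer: I*√1511549 ≈ 1229.5*I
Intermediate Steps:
p = -1/339 (p = 1/(-339) = -1/339 ≈ -0.0029499)
R(r, X) = 15 + r
j = 2 (j = 2 - (15 - 15)*(-1/339 + 56) = 2 - 0*18983/339 = 2 - 1*0 = 2 + 0 = 2)
√(-1511551 + j) = √(-1511551 + 2) = √(-1511549) = I*√1511549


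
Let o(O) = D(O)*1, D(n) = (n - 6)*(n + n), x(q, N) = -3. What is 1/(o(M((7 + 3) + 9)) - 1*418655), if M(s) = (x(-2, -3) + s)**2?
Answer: -1/290655 ≈ -3.4405e-6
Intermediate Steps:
D(n) = 2*n*(-6 + n) (D(n) = (-6 + n)*(2*n) = 2*n*(-6 + n))
M(s) = (-3 + s)**2
o(O) = 2*O*(-6 + O) (o(O) = (2*O*(-6 + O))*1 = 2*O*(-6 + O))
1/(o(M((7 + 3) + 9)) - 1*418655) = 1/(2*(-3 + ((7 + 3) + 9))**2*(-6 + (-3 + ((7 + 3) + 9))**2) - 1*418655) = 1/(2*(-3 + (10 + 9))**2*(-6 + (-3 + (10 + 9))**2) - 418655) = 1/(2*(-3 + 19)**2*(-6 + (-3 + 19)**2) - 418655) = 1/(2*16**2*(-6 + 16**2) - 418655) = 1/(2*256*(-6 + 256) - 418655) = 1/(2*256*250 - 418655) = 1/(128000 - 418655) = 1/(-290655) = -1/290655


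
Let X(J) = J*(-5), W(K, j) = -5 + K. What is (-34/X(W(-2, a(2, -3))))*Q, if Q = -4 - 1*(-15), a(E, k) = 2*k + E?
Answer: -374/35 ≈ -10.686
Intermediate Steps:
a(E, k) = E + 2*k
Q = 11 (Q = -4 + 15 = 11)
X(J) = -5*J
(-34/X(W(-2, a(2, -3))))*Q = -34*(-1/(5*(-5 - 2)))*11 = -34/((-5*(-7)))*11 = -34/35*11 = -374/35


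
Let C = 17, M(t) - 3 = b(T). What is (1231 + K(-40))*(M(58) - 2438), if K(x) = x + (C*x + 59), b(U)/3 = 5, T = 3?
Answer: -1379400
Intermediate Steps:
b(U) = 15 (b(U) = 3*5 = 15)
M(t) = 18 (M(t) = 3 + 15 = 18)
K(x) = 59 + 18*x (K(x) = x + (17*x + 59) = x + (59 + 17*x) = 59 + 18*x)
(1231 + K(-40))*(M(58) - 2438) = (1231 + (59 + 18*(-40)))*(18 - 2438) = (1231 + (59 - 720))*(-2420) = (1231 - 661)*(-2420) = 570*(-2420) = -1379400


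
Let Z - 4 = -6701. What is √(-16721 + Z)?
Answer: 3*I*√2602 ≈ 153.03*I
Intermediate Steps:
Z = -6697 (Z = 4 - 6701 = -6697)
√(-16721 + Z) = √(-16721 - 6697) = √(-23418) = 3*I*√2602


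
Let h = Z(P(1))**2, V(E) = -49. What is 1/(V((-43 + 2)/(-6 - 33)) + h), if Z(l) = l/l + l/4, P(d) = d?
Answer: -16/759 ≈ -0.021080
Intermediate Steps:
Z(l) = 1 + l/4 (Z(l) = 1 + l*(1/4) = 1 + l/4)
h = 25/16 (h = (1 + (1/4)*1)**2 = (1 + 1/4)**2 = (5/4)**2 = 25/16 ≈ 1.5625)
1/(V((-43 + 2)/(-6 - 33)) + h) = 1/(-49 + 25/16) = 1/(-759/16) = -16/759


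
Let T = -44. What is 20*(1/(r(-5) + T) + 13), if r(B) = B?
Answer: 12720/49 ≈ 259.59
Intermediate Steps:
20*(1/(r(-5) + T) + 13) = 20*(1/(-5 - 44) + 13) = 20*(1/(-49) + 13) = 20*(-1/49 + 13) = 20*(636/49) = 12720/49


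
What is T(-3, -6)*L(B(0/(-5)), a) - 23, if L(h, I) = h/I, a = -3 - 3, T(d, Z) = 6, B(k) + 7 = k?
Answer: -16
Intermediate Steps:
B(k) = -7 + k
a = -6
T(-3, -6)*L(B(0/(-5)), a) - 23 = 6*((-7 + 0/(-5))/(-6)) - 23 = 6*((-7 + 0*(-⅕))*(-⅙)) - 23 = 6*((-7 + 0)*(-⅙)) - 23 = 6*(-7*(-⅙)) - 23 = 6*(7/6) - 23 = 7 - 23 = -16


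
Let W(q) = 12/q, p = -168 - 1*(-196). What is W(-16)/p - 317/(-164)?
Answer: 8753/4592 ≈ 1.9061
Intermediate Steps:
p = 28 (p = -168 + 196 = 28)
W(-16)/p - 317/(-164) = (12/(-16))/28 - 317/(-164) = (12*(-1/16))*(1/28) - 317*(-1/164) = -3/4*1/28 + 317/164 = -3/112 + 317/164 = 8753/4592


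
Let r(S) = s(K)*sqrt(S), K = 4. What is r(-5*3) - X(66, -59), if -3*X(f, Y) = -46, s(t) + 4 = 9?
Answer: -46/3 + 5*I*sqrt(15) ≈ -15.333 + 19.365*I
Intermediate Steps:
s(t) = 5 (s(t) = -4 + 9 = 5)
r(S) = 5*sqrt(S)
X(f, Y) = 46/3 (X(f, Y) = -1/3*(-46) = 46/3)
r(-5*3) - X(66, -59) = 5*sqrt(-5*3) - 1*46/3 = 5*sqrt(-15) - 46/3 = 5*(I*sqrt(15)) - 46/3 = 5*I*sqrt(15) - 46/3 = -46/3 + 5*I*sqrt(15)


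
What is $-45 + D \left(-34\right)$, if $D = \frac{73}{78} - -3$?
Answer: $- \frac{6974}{39} \approx -178.82$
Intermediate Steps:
$D = \frac{307}{78}$ ($D = 73 \cdot \frac{1}{78} + 3 = \frac{73}{78} + 3 = \frac{307}{78} \approx 3.9359$)
$-45 + D \left(-34\right) = -45 + \frac{307}{78} \left(-34\right) = -45 - \frac{5219}{39} = - \frac{6974}{39}$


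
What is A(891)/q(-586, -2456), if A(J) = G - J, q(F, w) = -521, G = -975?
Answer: 1866/521 ≈ 3.5816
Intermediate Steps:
A(J) = -975 - J
A(891)/q(-586, -2456) = (-975 - 1*891)/(-521) = (-975 - 891)*(-1/521) = -1866*(-1/521) = 1866/521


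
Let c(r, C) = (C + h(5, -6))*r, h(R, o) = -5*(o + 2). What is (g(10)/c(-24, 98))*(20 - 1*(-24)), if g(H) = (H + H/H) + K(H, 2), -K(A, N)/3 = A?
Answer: 209/708 ≈ 0.29520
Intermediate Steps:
h(R, o) = -10 - 5*o (h(R, o) = -5*(2 + o) = -10 - 5*o)
K(A, N) = -3*A
c(r, C) = r*(20 + C) (c(r, C) = (C + (-10 - 5*(-6)))*r = (C + (-10 + 30))*r = (C + 20)*r = (20 + C)*r = r*(20 + C))
g(H) = 1 - 2*H (g(H) = (H + H/H) - 3*H = (H + 1) - 3*H = (1 + H) - 3*H = 1 - 2*H)
(g(10)/c(-24, 98))*(20 - 1*(-24)) = ((1 - 2*10)/((-24*(20 + 98))))*(20 - 1*(-24)) = ((1 - 20)/((-24*118)))*(20 + 24) = -19/(-2832)*44 = -19*(-1/2832)*44 = (19/2832)*44 = 209/708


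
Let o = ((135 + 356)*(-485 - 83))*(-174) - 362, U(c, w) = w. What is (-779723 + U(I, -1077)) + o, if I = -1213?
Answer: 47745350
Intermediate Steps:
o = 48526150 (o = (491*(-568))*(-174) - 362 = -278888*(-174) - 362 = 48526512 - 362 = 48526150)
(-779723 + U(I, -1077)) + o = (-779723 - 1077) + 48526150 = -780800 + 48526150 = 47745350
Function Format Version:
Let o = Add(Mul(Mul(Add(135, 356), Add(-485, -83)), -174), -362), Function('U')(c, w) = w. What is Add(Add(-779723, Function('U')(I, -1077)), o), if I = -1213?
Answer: 47745350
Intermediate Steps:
o = 48526150 (o = Add(Mul(Mul(491, -568), -174), -362) = Add(Mul(-278888, -174), -362) = Add(48526512, -362) = 48526150)
Add(Add(-779723, Function('U')(I, -1077)), o) = Add(Add(-779723, -1077), 48526150) = Add(-780800, 48526150) = 47745350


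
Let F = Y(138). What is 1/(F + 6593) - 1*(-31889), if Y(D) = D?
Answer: 214644860/6731 ≈ 31889.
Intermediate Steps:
F = 138
1/(F + 6593) - 1*(-31889) = 1/(138 + 6593) - 1*(-31889) = 1/6731 + 31889 = 214644860/6731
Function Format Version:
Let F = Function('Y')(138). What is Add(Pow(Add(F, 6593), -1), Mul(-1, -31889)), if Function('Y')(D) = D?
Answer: Rational(214644860, 6731) ≈ 31889.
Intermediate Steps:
F = 138
Add(Pow(Add(F, 6593), -1), Mul(-1, -31889)) = Add(Pow(Add(138, 6593), -1), Mul(-1, -31889)) = Add(Pow(6731, -1), 31889) = Add(Rational(1, 6731), 31889) = Rational(214644860, 6731)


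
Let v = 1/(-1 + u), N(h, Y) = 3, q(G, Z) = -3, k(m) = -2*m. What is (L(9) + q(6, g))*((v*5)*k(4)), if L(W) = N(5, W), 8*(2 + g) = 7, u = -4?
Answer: 0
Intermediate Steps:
g = -9/8 (g = -2 + (⅛)*7 = -2 + 7/8 = -9/8 ≈ -1.1250)
L(W) = 3
v = -⅕ (v = 1/(-1 - 4) = 1/(-5) = -⅕ ≈ -0.20000)
(L(9) + q(6, g))*((v*5)*k(4)) = (3 - 3)*((-⅕*5)*(-2*4)) = 0*(-1*(-8)) = 0*8 = 0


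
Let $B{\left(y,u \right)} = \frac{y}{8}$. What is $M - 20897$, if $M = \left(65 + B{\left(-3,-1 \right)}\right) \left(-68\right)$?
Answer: $- \frac{50583}{2} \approx -25292.0$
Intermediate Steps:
$B{\left(y,u \right)} = \frac{y}{8}$ ($B{\left(y,u \right)} = y \frac{1}{8} = \frac{y}{8}$)
$M = - \frac{8789}{2}$ ($M = \left(65 + \frac{1}{8} \left(-3\right)\right) \left(-68\right) = \left(65 - \frac{3}{8}\right) \left(-68\right) = \frac{517}{8} \left(-68\right) = - \frac{8789}{2} \approx -4394.5$)
$M - 20897 = - \frac{8789}{2} - 20897 = - \frac{50583}{2}$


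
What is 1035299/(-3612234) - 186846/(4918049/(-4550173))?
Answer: 3071049878029984121/17765143811466 ≈ 1.7287e+5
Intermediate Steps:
1035299/(-3612234) - 186846/(4918049/(-4550173)) = 1035299*(-1/3612234) - 186846/(4918049*(-1/4550173)) = -1035299/3612234 - 186846/(-4918049/4550173) = -1035299/3612234 - 186846*(-4550173/4918049) = -1035299/3612234 + 850181624358/4918049 = 3071049878029984121/17765143811466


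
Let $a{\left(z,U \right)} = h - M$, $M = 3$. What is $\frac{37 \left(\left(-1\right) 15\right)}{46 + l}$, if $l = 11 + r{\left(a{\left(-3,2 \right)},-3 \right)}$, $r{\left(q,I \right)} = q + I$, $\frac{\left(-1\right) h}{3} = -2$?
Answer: $- \frac{185}{19} \approx -9.7368$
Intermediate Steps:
$h = 6$ ($h = \left(-3\right) \left(-2\right) = 6$)
$a{\left(z,U \right)} = 3$ ($a{\left(z,U \right)} = 6 - 3 = 3$)
$r{\left(q,I \right)} = I + q$
$l = 11$ ($l = 11 + \left(-3 + 3\right) = 11 + 0 = 11$)
$\frac{37 \left(\left(-1\right) 15\right)}{46 + l} = \frac{37 \left(\left(-1\right) 15\right)}{46 + 11} = \frac{37 \left(-15\right)}{57} = \left(-555\right) \frac{1}{57} = - \frac{185}{19}$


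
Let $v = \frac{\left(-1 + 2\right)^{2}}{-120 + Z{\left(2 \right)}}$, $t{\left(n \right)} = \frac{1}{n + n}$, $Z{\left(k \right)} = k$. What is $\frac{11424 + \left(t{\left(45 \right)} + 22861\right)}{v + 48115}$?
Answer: $\frac{182053409}{255490605} \approx 0.71256$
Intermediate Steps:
$t{\left(n \right)} = \frac{1}{2 n}$
$v = - \frac{1}{118}$ ($v = \frac{\left(-1 + 2\right)^{2}}{-120 + 2} = \frac{1^{2}}{-118} = 1 \left(- \frac{1}{118}\right) = - \frac{1}{118} \approx -0.0084746$)
$\frac{11424 + \left(t{\left(45 \right)} + 22861\right)}{v + 48115} = \frac{11424 + \left(\frac{1}{2 \cdot 45} + 22861\right)}{- \frac{1}{118} + 48115} = \frac{11424 + \left(\frac{1}{2} \cdot \frac{1}{45} + 22861\right)}{\frac{5677569}{118}} = \left(11424 + \left(\frac{1}{90} + 22861\right)\right) \frac{118}{5677569} = \left(11424 + \frac{2057491}{90}\right) \frac{118}{5677569} = \frac{3085651}{90} \cdot \frac{118}{5677569} = \frac{182053409}{255490605}$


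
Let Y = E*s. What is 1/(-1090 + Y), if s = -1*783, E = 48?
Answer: -1/38674 ≈ -2.5857e-5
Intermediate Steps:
s = -783
Y = -37584 (Y = 48*(-783) = -37584)
1/(-1090 + Y) = 1/(-1090 - 37584) = 1/(-38674) = -1/38674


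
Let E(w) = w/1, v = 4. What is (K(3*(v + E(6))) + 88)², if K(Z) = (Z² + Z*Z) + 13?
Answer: 3613801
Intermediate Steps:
E(w) = w (E(w) = w*1 = w)
K(Z) = 13 + 2*Z² (K(Z) = (Z² + Z²) + 13 = 2*Z² + 13 = 13 + 2*Z²)
(K(3*(v + E(6))) + 88)² = ((13 + 2*(3*(4 + 6))²) + 88)² = ((13 + 2*(3*10)²) + 88)² = ((13 + 2*30²) + 88)² = ((13 + 2*900) + 88)² = ((13 + 1800) + 88)² = (1813 + 88)² = 1901² = 3613801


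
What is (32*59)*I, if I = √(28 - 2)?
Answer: 1888*√26 ≈ 9627.0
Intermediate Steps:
I = √26 ≈ 5.0990
(32*59)*I = (32*59)*√26 = 1888*√26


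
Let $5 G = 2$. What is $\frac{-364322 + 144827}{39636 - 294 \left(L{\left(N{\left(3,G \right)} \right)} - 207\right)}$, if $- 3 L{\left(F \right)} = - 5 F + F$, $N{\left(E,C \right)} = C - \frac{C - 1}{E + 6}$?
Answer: $- \frac{3292425}{1504666} \approx -2.1881$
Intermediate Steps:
$G = \frac{2}{5}$ ($G = \frac{1}{5} \cdot 2 = \frac{2}{5} \approx 0.4$)
$N{\left(E,C \right)} = C - \frac{-1 + C}{6 + E}$
$L{\left(F \right)} = \frac{4 F}{3}$ ($L{\left(F \right)} = - \frac{- 5 F + F}{3} = - \frac{\left(-4\right) F}{3} = \frac{4 F}{3}$)
$\frac{-364322 + 144827}{39636 - 294 \left(L{\left(N{\left(3,G \right)} \right)} - 207\right)} = \frac{-364322 + 144827}{39636 - 294 \left(\frac{4 \frac{1 + 5 \cdot \frac{2}{5} + \frac{2}{5} \cdot 3}{6 + 3}}{3} - 207\right)} = - \frac{219495}{39636 - 294 \left(\frac{4 \frac{1 + 2 + \frac{6}{5}}{9}}{3} - 207\right)} = - \frac{219495}{39636 - 294 \left(\frac{4 \cdot \frac{1}{9} \cdot \frac{21}{5}}{3} - 207\right)} = - \frac{219495}{39636 - 294 \left(\frac{4}{3} \cdot \frac{7}{15} - 207\right)} = - \frac{219495}{39636 - 294 \left(\frac{28}{45} - 207\right)} = - \frac{219495}{39636 - - \frac{910126}{15}} = - \frac{219495}{39636 + \frac{910126}{15}} = - \frac{219495}{\frac{1504666}{15}} = \left(-219495\right) \frac{15}{1504666} = - \frac{3292425}{1504666}$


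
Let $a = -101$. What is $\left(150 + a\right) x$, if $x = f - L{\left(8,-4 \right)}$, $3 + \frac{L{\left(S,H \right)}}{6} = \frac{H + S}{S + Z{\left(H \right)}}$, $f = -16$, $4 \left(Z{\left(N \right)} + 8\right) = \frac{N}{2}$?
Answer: $2450$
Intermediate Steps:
$Z{\left(N \right)} = -8 + \frac{N}{8}$ ($Z{\left(N \right)} = -8 + \frac{N \frac{1}{2}}{4} = -8 + \frac{\frac{1}{2} N}{4} = -8 + \frac{N}{8}$)
$L{\left(S,H \right)} = -18 + \frac{6 \left(H + S\right)}{-8 + S + \frac{H}{8}}$ ($L{\left(S,H \right)} = -18 + 6 \frac{H + S}{S + \left(-8 + \frac{H}{8}\right)} = -18 + 6 \frac{H + S}{-8 + S + \frac{H}{8}} = -18 + \frac{6 \left(H + S\right)}{-8 + S + \frac{H}{8}}$)
$x = 50$ ($x = -16 - \frac{6 \left(192 - 128 + 5 \left(-4\right)\right)}{-64 - 4 + 8 \cdot 8} = -16 - \frac{6 \left(192 - 128 - 20\right)}{-64 - 4 + 64} = -16 - 6 \frac{1}{-4} \cdot 44 = -16 - 6 \left(- \frac{1}{4}\right) 44 = -16 - -66 = -16 + 66 = 50$)
$\left(150 + a\right) x = \left(150 - 101\right) 50 = 49 \cdot 50 = 2450$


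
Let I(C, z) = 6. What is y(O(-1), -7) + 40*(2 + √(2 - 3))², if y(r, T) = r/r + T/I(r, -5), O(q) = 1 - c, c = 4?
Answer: 719/6 + 160*I ≈ 119.83 + 160.0*I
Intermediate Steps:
O(q) = -3 (O(q) = 1 - 1*4 = 1 - 4 = -3)
y(r, T) = 1 + T/6 (y(r, T) = r/r + T/6 = 1 + T*(⅙) = 1 + T/6)
y(O(-1), -7) + 40*(2 + √(2 - 3))² = (1 + (⅙)*(-7)) + 40*(2 + √(2 - 3))² = (1 - 7/6) + 40*(2 + √(-1))² = -⅙ + 40*(2 + I)²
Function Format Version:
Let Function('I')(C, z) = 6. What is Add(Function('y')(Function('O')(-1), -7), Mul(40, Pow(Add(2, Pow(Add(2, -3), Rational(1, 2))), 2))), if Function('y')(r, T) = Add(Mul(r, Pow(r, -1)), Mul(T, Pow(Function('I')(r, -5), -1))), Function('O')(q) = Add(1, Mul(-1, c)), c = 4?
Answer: Add(Rational(719, 6), Mul(160, I)) ≈ Add(119.83, Mul(160.00, I))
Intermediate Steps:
Function('O')(q) = -3 (Function('O')(q) = Add(1, Mul(-1, 4)) = Add(1, -4) = -3)
Function('y')(r, T) = Add(1, Mul(Rational(1, 6), T)) (Function('y')(r, T) = Add(Mul(r, Pow(r, -1)), Mul(T, Pow(6, -1))) = Add(1, Mul(T, Rational(1, 6))) = Add(1, Mul(Rational(1, 6), T)))
Add(Function('y')(Function('O')(-1), -7), Mul(40, Pow(Add(2, Pow(Add(2, -3), Rational(1, 2))), 2))) = Add(Add(1, Mul(Rational(1, 6), -7)), Mul(40, Pow(Add(2, Pow(Add(2, -3), Rational(1, 2))), 2))) = Add(Add(1, Rational(-7, 6)), Mul(40, Pow(Add(2, Pow(-1, Rational(1, 2))), 2))) = Add(Rational(-1, 6), Mul(40, Pow(Add(2, I), 2)))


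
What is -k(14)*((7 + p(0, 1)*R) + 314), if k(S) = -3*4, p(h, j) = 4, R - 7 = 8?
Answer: 4572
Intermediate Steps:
R = 15 (R = 7 + 8 = 15)
k(S) = -12
-k(14)*((7 + p(0, 1)*R) + 314) = -(-12)*((7 + 4*15) + 314) = -(-12)*((7 + 60) + 314) = -(-12)*(67 + 314) = -(-12)*381 = -1*(-4572) = 4572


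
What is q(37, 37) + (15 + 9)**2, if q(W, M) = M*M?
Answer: 1945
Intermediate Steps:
q(W, M) = M**2
q(37, 37) + (15 + 9)**2 = 37**2 + (15 + 9)**2 = 1369 + 24**2 = 1369 + 576 = 1945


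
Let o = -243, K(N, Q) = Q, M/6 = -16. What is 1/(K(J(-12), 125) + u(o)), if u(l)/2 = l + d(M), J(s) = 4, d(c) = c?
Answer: -1/553 ≈ -0.0018083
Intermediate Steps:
M = -96 (M = 6*(-16) = -96)
u(l) = -192 + 2*l (u(l) = 2*(l - 96) = 2*(-96 + l) = -192 + 2*l)
1/(K(J(-12), 125) + u(o)) = 1/(125 + (-192 + 2*(-243))) = 1/(125 + (-192 - 486)) = 1/(125 - 678) = 1/(-553) = -1/553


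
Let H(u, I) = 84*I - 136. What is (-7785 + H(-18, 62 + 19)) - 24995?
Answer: -26112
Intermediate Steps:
H(u, I) = -136 + 84*I
(-7785 + H(-18, 62 + 19)) - 24995 = (-7785 + (-136 + 84*(62 + 19))) - 24995 = (-7785 + (-136 + 84*81)) - 24995 = (-7785 + (-136 + 6804)) - 24995 = (-7785 + 6668) - 24995 = -1117 - 24995 = -26112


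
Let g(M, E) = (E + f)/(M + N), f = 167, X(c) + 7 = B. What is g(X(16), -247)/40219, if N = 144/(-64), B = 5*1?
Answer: 320/683723 ≈ 0.00046803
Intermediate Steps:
B = 5
X(c) = -2 (X(c) = -7 + 5 = -2)
N = -9/4 (N = 144*(-1/64) = -9/4 ≈ -2.2500)
g(M, E) = (167 + E)/(-9/4 + M) (g(M, E) = (E + 167)/(M - 9/4) = (167 + E)/(-9/4 + M))
g(X(16), -247)/40219 = (4*(167 - 247)/(-9 + 4*(-2)))/40219 = (4*(-80)/(-9 - 8))*(1/40219) = (4*(-80)/(-17))*(1/40219) = (4*(-1/17)*(-80))*(1/40219) = (320/17)*(1/40219) = 320/683723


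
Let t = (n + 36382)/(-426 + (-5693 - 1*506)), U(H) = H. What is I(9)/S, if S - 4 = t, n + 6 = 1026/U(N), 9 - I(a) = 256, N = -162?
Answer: 4909125/29609 ≈ 165.80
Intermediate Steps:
I(a) = -247 (I(a) = 9 - 1*256 = 9 - 256 = -247)
n = -37/3 (n = -6 + 1026/(-162) = -6 + 1026*(-1/162) = -6 - 19/3 = -37/3 ≈ -12.333)
t = -109109/19875 (t = (-37/3 + 36382)/(-426 + (-5693 - 1*506)) = 109109/(3*(-426 + (-5693 - 506))) = 109109/(3*(-426 - 6199)) = (109109/3)/(-6625) = (109109/3)*(-1/6625) = -109109/19875 ≈ -5.4898)
S = -29609/19875 (S = 4 - 109109/19875 = -29609/19875 ≈ -1.4898)
I(9)/S = -247/(-29609/19875) = -247*(-19875/29609) = 4909125/29609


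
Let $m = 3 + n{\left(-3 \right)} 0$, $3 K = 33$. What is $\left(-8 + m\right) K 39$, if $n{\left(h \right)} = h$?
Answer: $-2145$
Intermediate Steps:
$K = 11$ ($K = \frac{1}{3} \cdot 33 = 11$)
$m = 3$ ($m = 3 - 0 = 3 + 0 = 3$)
$\left(-8 + m\right) K 39 = \left(-8 + 3\right) 11 \cdot 39 = \left(-5\right) 11 \cdot 39 = \left(-55\right) 39 = -2145$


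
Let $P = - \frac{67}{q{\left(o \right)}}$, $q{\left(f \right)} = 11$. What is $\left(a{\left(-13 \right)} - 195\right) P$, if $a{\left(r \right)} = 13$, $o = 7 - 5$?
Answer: $\frac{12194}{11} \approx 1108.5$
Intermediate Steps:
$o = 2$
$P = - \frac{67}{11} \approx -6.0909$
$\left(a{\left(-13 \right)} - 195\right) P = \left(13 - 195\right) \left(- \frac{67}{11}\right) = \left(-182\right) \left(- \frac{67}{11}\right) = \frac{12194}{11}$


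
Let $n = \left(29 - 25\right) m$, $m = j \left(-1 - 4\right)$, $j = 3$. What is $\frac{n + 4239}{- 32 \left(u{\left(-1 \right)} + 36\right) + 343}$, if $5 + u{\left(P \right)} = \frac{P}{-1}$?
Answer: $- \frac{1393}{227} \approx -6.1366$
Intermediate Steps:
$m = -15$ ($m = 3 \left(-1 - 4\right) = 3 \left(-5\right) = -15$)
$u{\left(P \right)} = -5 - P$ ($u{\left(P \right)} = -5 + \frac{P}{-1} = -5 + P \left(-1\right) = -5 - P$)
$n = -60$ ($n = \left(29 - 25\right) \left(-15\right) = 4 \left(-15\right) = -60$)
$\frac{n + 4239}{- 32 \left(u{\left(-1 \right)} + 36\right) + 343} = \frac{-60 + 4239}{- 32 \left(\left(-5 - -1\right) + 36\right) + 343} = \frac{4179}{- 32 \left(\left(-5 + 1\right) + 36\right) + 343} = \frac{4179}{- 32 \left(-4 + 36\right) + 343} = \frac{4179}{\left(-32\right) 32 + 343} = \frac{4179}{-1024 + 343} = \frac{4179}{-681} = 4179 \left(- \frac{1}{681}\right) = - \frac{1393}{227}$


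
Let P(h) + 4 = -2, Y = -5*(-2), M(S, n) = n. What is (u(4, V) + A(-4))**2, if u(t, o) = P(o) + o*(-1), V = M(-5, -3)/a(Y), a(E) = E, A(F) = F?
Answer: 9409/100 ≈ 94.090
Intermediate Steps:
Y = 10
P(h) = -6 (P(h) = -4 - 2 = -6)
V = -3/10 ≈ -0.30000
u(t, o) = -6 - o (u(t, o) = -6 + o*(-1) = -6 - o)
(u(4, V) + A(-4))**2 = ((-6 - 1*(-3/10)) - 4)**2 = ((-6 + 3/10) - 4)**2 = (-57/10 - 4)**2 = (-97/10)**2 = 9409/100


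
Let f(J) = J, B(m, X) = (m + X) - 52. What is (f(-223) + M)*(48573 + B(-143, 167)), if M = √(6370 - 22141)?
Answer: -10825535 + 48545*I*√15771 ≈ -1.0826e+7 + 6.0964e+6*I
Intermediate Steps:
M = I*√15771 (M = √(-15771) = I*√15771 ≈ 125.58*I)
B(m, X) = -52 + X + m (B(m, X) = (X + m) - 52 = -52 + X + m)
(f(-223) + M)*(48573 + B(-143, 167)) = (-223 + I*√15771)*(48573 + (-52 + 167 - 143)) = (-223 + I*√15771)*(48573 - 28) = (-223 + I*√15771)*48545 = -10825535 + 48545*I*√15771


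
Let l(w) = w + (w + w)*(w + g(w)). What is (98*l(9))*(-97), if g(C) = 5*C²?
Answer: -70924266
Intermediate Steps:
l(w) = w + 2*w*(w + 5*w²) (l(w) = w + (w + w)*(w + 5*w²) = w + (2*w)*(w + 5*w²) = w + 2*w*(w + 5*w²))
(98*l(9))*(-97) = (98*(9*(1 + 2*9 + 10*9²)))*(-97) = (98*(9*(1 + 18 + 10*81)))*(-97) = (98*(9*(1 + 18 + 810)))*(-97) = (98*(9*829))*(-97) = (98*7461)*(-97) = 731178*(-97) = -70924266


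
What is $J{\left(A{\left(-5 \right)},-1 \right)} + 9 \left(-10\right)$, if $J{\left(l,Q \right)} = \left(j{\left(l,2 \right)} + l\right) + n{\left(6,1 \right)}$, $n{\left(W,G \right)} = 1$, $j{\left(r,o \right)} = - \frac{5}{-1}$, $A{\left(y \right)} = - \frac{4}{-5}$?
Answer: $- \frac{416}{5} \approx -83.2$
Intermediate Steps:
$A{\left(y \right)} = \frac{4}{5}$ ($A{\left(y \right)} = \left(-4\right) \left(- \frac{1}{5}\right) = \frac{4}{5}$)
$j{\left(r,o \right)} = 5$ ($j{\left(r,o \right)} = \left(-5\right) \left(-1\right) = 5$)
$J{\left(l,Q \right)} = 6 + l$ ($J{\left(l,Q \right)} = \left(5 + l\right) + 1 = 6 + l$)
$J{\left(A{\left(-5 \right)},-1 \right)} + 9 \left(-10\right) = \left(6 + \frac{4}{5}\right) + 9 \left(-10\right) = \frac{34}{5} - 90 = - \frac{416}{5}$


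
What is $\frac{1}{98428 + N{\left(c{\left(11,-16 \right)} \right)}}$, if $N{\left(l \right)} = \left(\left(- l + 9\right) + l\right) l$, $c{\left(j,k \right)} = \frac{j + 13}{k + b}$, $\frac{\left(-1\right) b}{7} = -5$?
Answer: $\frac{19}{1870348} \approx 1.0159 \cdot 10^{-5}$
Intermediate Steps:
$b = 35$ ($b = \left(-7\right) \left(-5\right) = 35$)
$c{\left(j,k \right)} = \frac{13 + j}{35 + k}$ ($c{\left(j,k \right)} = \frac{j + 13}{k + 35} = \frac{13 + j}{35 + k}$)
$N{\left(l \right)} = 9 l$ ($N{\left(l \right)} = \left(\left(9 - l\right) + l\right) l = 9 l$)
$\frac{1}{98428 + N{\left(c{\left(11,-16 \right)} \right)}} = \frac{1}{98428 + 9 \frac{13 + 11}{35 - 16}} = \frac{1}{98428 + 9 \cdot \frac{1}{19} \cdot 24} = \frac{1}{98428 + 9 \cdot \frac{24}{19}} = \frac{1}{98428 + \frac{216}{19}} = \frac{1}{\frac{1870348}{19}} = \frac{19}{1870348}$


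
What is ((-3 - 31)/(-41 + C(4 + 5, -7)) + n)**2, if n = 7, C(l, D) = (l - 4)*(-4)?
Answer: 212521/3721 ≈ 57.114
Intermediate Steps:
C(l, D) = 16 - 4*l (C(l, D) = (-4 + l)*(-4) = 16 - 4*l)
((-3 - 31)/(-41 + C(4 + 5, -7)) + n)**2 = ((-3 - 31)/(-41 + (16 - 4*(4 + 5))) + 7)**2 = (-34/(-41 + (16 - 4*9)) + 7)**2 = (-34/(-41 + (16 - 36)) + 7)**2 = (-34/(-41 - 20) + 7)**2 = (-34/(-61) + 7)**2 = (-34*(-1/61) + 7)**2 = (34/61 + 7)**2 = (461/61)**2 = 212521/3721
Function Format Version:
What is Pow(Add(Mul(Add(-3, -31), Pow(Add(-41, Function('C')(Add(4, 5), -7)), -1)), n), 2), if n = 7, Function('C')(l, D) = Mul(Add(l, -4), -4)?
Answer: Rational(212521, 3721) ≈ 57.114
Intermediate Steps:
Function('C')(l, D) = Add(16, Mul(-4, l)) (Function('C')(l, D) = Mul(Add(-4, l), -4) = Add(16, Mul(-4, l)))
Pow(Add(Mul(Add(-3, -31), Pow(Add(-41, Function('C')(Add(4, 5), -7)), -1)), n), 2) = Pow(Add(Mul(Add(-3, -31), Pow(Add(-41, Add(16, Mul(-4, Add(4, 5)))), -1)), 7), 2) = Pow(Add(Mul(-34, Pow(Add(-41, Add(16, Mul(-4, 9))), -1)), 7), 2) = Pow(Add(Mul(-34, Pow(Add(-41, Add(16, -36)), -1)), 7), 2) = Pow(Add(Mul(-34, Pow(Add(-41, -20), -1)), 7), 2) = Pow(Add(Mul(-34, Pow(-61, -1)), 7), 2) = Pow(Add(Mul(-34, Rational(-1, 61)), 7), 2) = Pow(Add(Rational(34, 61), 7), 2) = Pow(Rational(461, 61), 2) = Rational(212521, 3721)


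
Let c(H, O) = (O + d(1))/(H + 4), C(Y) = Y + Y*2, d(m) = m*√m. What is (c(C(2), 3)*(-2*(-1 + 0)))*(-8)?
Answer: -32/5 ≈ -6.4000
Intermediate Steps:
d(m) = m^(3/2)
C(Y) = 3*Y (C(Y) = Y + 2*Y = 3*Y)
c(H, O) = (1 + O)/(4 + H) (c(H, O) = (O + 1^(3/2))/(H + 4) = (O + 1)/(4 + H) = (1 + O)/(4 + H))
(c(C(2), 3)*(-2*(-1 + 0)))*(-8) = (((1 + 3)/(4 + 3*2))*(-2*(-1 + 0)))*(-8) = ((4/(4 + 6))*(-2*(-1)))*(-8) = ((4/10)*2)*(-8) = (((⅒)*4)*2)*(-8) = ((⅖)*2)*(-8) = (⅘)*(-8) = -32/5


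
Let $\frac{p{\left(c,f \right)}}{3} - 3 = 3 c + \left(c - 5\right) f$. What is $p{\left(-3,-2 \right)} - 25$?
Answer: $5$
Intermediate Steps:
$p{\left(c,f \right)} = 9 + 9 c + 3 f \left(-5 + c\right)$ ($p{\left(c,f \right)} = 9 + 3 \left(3 c + \left(c - 5\right) f\right) = 9 + 3 \left(3 c + \left(-5 + c\right) f\right) = 9 + 3 \left(3 c + f \left(-5 + c\right)\right) = 9 + \left(9 c + 3 f \left(-5 + c\right)\right) = 9 + 9 c + 3 f \left(-5 + c\right)$)
$p{\left(-3,-2 \right)} - 25 = \left(9 - -30 + 9 \left(-3\right) + 3 \left(-3\right) \left(-2\right)\right) - 25 = \left(9 + 30 - 27 + 18\right) - 25 = 30 - 25 = 5$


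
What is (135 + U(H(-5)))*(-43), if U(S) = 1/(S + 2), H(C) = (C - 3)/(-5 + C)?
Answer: -81485/14 ≈ -5820.4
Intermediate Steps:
H(C) = (-3 + C)/(-5 + C)
U(S) = 1/(2 + S)
(135 + U(H(-5)))*(-43) = (135 + 1/(2 + (-3 - 5)/(-5 - 5)))*(-43) = (135 + 1/(2 - 8/(-10)))*(-43) = (135 + 1/(2 - ⅒*(-8)))*(-43) = (135 + 1/(2 + ⅘))*(-43) = (135 + 1/(14/5))*(-43) = (135 + 5/14)*(-43) = (1895/14)*(-43) = -81485/14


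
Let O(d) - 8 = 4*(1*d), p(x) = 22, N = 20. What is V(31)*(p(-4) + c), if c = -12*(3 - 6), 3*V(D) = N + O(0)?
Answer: 1624/3 ≈ 541.33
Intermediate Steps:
O(d) = 8 + 4*d (O(d) = 8 + 4*(1*d) = 8 + 4*d)
V(D) = 28/3 (V(D) = (20 + (8 + 4*0))/3 = (20 + (8 + 0))/3 = (20 + 8)/3 = (⅓)*28 = 28/3)
c = 36 (c = -12*(-3) = 36)
V(31)*(p(-4) + c) = 28*(22 + 36)/3 = (28/3)*58 = 1624/3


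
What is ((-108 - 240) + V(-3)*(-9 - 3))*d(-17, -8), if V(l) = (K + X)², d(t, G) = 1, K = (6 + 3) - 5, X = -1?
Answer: -456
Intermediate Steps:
K = 4 (K = 9 - 5 = 4)
V(l) = 9 (V(l) = (4 - 1)² = 3² = 9)
((-108 - 240) + V(-3)*(-9 - 3))*d(-17, -8) = ((-108 - 240) + 9*(-9 - 3))*1 = (-348 + 9*(-12))*1 = (-348 - 108)*1 = -456*1 = -456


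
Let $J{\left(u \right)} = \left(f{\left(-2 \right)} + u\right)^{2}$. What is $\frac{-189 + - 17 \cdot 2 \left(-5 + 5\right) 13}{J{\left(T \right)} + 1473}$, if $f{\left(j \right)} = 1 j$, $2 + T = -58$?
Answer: $- \frac{189}{5317} \approx -0.035546$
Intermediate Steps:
$T = -60$ ($T = -2 - 58 = -60$)
$f{\left(j \right)} = j$
$J{\left(u \right)} = \left(-2 + u\right)^{2}$
$\frac{-189 + - 17 \cdot 2 \left(-5 + 5\right) 13}{J{\left(T \right)} + 1473} = \frac{-189 + - 17 \cdot 2 \left(-5 + 5\right) 13}{\left(-2 - 60\right)^{2} + 1473} = \frac{-189 + - 17 \cdot 2 \cdot 0 \cdot 13}{\left(-62\right)^{2} + 1473} = \frac{-189 + \left(-17\right) 0 \cdot 13}{3844 + 1473} = \frac{-189 + 0 \cdot 13}{5317} = \left(-189 + 0\right) \frac{1}{5317} = \left(-189\right) \frac{1}{5317} = - \frac{189}{5317}$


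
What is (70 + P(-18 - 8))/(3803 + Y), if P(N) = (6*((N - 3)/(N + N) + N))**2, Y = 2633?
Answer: 15800281/4350736 ≈ 3.6316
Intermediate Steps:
P(N) = (6*N + 3*(-3 + N)/N)**2 (P(N) = (6*((-3 + N)/((2*N)) + N))**2 = (6*((-3 + N)*(1/(2*N)) + N))**2 = (6*((-3 + N)/(2*N) + N))**2 = (6*(N + (-3 + N)/(2*N)))**2 = (6*N + 3*(-3 + N)/N)**2)
(70 + P(-18 - 8))/(3803 + Y) = (70 + 9*(-3 + (-18 - 8) + 2*(-18 - 8)**2)**2/(-18 - 8)**2)/(3803 + 2633) = (70 + 9*(-3 - 26 + 2*(-26)**2)**2/(-26)**2)/6436 = (70 + 9*(1/676)*(-3 - 26 + 2*676)**2)*(1/6436) = (70 + 9*(1/676)*(-3 - 26 + 1352)**2)*(1/6436) = (70 + 9*(1/676)*1323**2)*(1/6436) = (70 + 9*(1/676)*1750329)*(1/6436) = (70 + 15752961/676)*(1/6436) = (15800281/676)*(1/6436) = 15800281/4350736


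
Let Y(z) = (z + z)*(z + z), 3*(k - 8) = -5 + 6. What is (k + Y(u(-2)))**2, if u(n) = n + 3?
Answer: 1369/9 ≈ 152.11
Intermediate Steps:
k = 25/3 (k = 8 + (-5 + 6)/3 = 8 + (1/3)*1 = 8 + 1/3 = 25/3 ≈ 8.3333)
u(n) = 3 + n
Y(z) = 4*z**2 (Y(z) = (2*z)*(2*z) = 4*z**2)
(k + Y(u(-2)))**2 = (25/3 + 4*(3 - 2)**2)**2 = (25/3 + 4*1**2)**2 = (25/3 + 4*1)**2 = (25/3 + 4)**2 = (37/3)**2 = 1369/9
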